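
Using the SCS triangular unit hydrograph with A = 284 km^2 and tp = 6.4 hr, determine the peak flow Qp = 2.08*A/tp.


SCS formula: Qp = 2.08 * A / tp.
Qp = 2.08 * 284 / 6.4
   = 590.72 / 6.4
   = 92.3 m^3/s per cm.

92.3


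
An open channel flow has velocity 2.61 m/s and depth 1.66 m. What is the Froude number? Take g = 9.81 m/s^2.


The Froude number is defined as Fr = V / sqrt(g*y).
g*y = 9.81 * 1.66 = 16.2846.
sqrt(g*y) = sqrt(16.2846) = 4.0354.
Fr = 2.61 / 4.0354 = 0.6468.

0.6468


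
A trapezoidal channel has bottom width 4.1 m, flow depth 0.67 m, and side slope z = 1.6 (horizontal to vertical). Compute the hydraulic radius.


For a trapezoidal section with side slope z:
A = (b + z*y)*y = (4.1 + 1.6*0.67)*0.67 = 3.465 m^2.
P = b + 2*y*sqrt(1 + z^2) = 4.1 + 2*0.67*sqrt(1 + 1.6^2) = 6.628 m.
R = A/P = 3.465 / 6.628 = 0.5228 m.

0.5228


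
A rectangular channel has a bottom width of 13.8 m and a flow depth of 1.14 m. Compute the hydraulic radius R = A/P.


For a rectangular section:
Flow area A = b * y = 13.8 * 1.14 = 15.73 m^2.
Wetted perimeter P = b + 2y = 13.8 + 2*1.14 = 16.08 m.
Hydraulic radius R = A/P = 15.73 / 16.08 = 0.9784 m.

0.9784


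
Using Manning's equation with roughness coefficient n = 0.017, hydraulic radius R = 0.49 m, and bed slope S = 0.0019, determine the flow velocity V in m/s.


Manning's equation gives V = (1/n) * R^(2/3) * S^(1/2).
First, compute R^(2/3) = 0.49^(2/3) = 0.6215.
Next, S^(1/2) = 0.0019^(1/2) = 0.043589.
Then 1/n = 1/0.017 = 58.82.
V = 58.82 * 0.6215 * 0.043589 = 1.5936 m/s.

1.5936


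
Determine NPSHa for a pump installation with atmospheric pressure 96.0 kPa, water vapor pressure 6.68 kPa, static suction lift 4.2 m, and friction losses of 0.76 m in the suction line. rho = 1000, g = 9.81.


NPSHa = p_atm/(rho*g) - z_s - hf_s - p_vap/(rho*g).
p_atm/(rho*g) = 96.0*1000 / (1000*9.81) = 9.786 m.
p_vap/(rho*g) = 6.68*1000 / (1000*9.81) = 0.681 m.
NPSHa = 9.786 - 4.2 - 0.76 - 0.681
      = 4.14 m.

4.14


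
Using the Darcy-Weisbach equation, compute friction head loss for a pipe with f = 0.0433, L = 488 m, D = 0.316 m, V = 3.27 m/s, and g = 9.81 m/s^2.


Darcy-Weisbach equation: h_f = f * (L/D) * V^2/(2g).
f * L/D = 0.0433 * 488/0.316 = 66.8684.
V^2/(2g) = 3.27^2 / (2*9.81) = 10.6929 / 19.62 = 0.545 m.
h_f = 66.8684 * 0.545 = 36.443 m.

36.443


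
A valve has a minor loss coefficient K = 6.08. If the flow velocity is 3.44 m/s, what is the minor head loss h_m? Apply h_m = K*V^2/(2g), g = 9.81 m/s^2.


Minor loss formula: h_m = K * V^2/(2g).
V^2 = 3.44^2 = 11.8336.
V^2/(2g) = 11.8336 / 19.62 = 0.6031 m.
h_m = 6.08 * 0.6031 = 3.6671 m.

3.6671


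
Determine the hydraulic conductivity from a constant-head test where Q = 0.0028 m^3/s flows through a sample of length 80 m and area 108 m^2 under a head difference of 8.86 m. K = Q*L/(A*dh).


From K = Q*L / (A*dh):
Numerator: Q*L = 0.0028 * 80 = 0.224.
Denominator: A*dh = 108 * 8.86 = 956.88.
K = 0.224 / 956.88 = 0.000234 m/s.

0.000234


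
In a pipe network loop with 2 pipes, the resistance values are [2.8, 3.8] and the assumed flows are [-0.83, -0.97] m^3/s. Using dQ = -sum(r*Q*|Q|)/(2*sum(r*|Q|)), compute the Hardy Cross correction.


Numerator terms (r*Q*|Q|): 2.8*-0.83*|-0.83| = -1.9289; 3.8*-0.97*|-0.97| = -3.5754.
Sum of numerator = -5.5043.
Denominator terms (r*|Q|): 2.8*|-0.83| = 2.324; 3.8*|-0.97| = 3.686.
2 * sum of denominator = 2 * 6.01 = 12.02.
dQ = --5.5043 / 12.02 = 0.4579 m^3/s.

0.4579


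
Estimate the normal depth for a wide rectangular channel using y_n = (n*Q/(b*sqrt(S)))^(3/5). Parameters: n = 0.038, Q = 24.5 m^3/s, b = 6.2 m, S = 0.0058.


We use the wide-channel approximation y_n = (n*Q/(b*sqrt(S)))^(3/5).
sqrt(S) = sqrt(0.0058) = 0.076158.
Numerator: n*Q = 0.038 * 24.5 = 0.931.
Denominator: b*sqrt(S) = 6.2 * 0.076158 = 0.47218.
arg = 1.9717.
y_n = 1.9717^(3/5) = 1.5028 m.

1.5028


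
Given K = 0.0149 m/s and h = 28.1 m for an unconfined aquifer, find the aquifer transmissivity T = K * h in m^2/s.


Transmissivity is defined as T = K * h.
T = 0.0149 * 28.1
  = 0.4187 m^2/s.

0.4187


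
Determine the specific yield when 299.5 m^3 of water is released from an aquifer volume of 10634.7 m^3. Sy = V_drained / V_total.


Specific yield Sy = Volume drained / Total volume.
Sy = 299.5 / 10634.7
   = 0.0282.

0.0282


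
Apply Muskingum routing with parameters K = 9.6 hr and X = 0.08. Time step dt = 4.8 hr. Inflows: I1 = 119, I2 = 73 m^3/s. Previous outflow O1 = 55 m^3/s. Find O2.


Muskingum coefficients:
denom = 2*K*(1-X) + dt = 2*9.6*(1-0.08) + 4.8 = 22.464.
C0 = (dt - 2*K*X)/denom = (4.8 - 2*9.6*0.08)/22.464 = 0.1453.
C1 = (dt + 2*K*X)/denom = (4.8 + 2*9.6*0.08)/22.464 = 0.2821.
C2 = (2*K*(1-X) - dt)/denom = 0.5726.
O2 = C0*I2 + C1*I1 + C2*O1
   = 0.1453*73 + 0.2821*119 + 0.5726*55
   = 75.67 m^3/s.

75.67


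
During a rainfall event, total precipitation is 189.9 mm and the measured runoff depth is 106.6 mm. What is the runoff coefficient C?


The runoff coefficient C = runoff depth / rainfall depth.
C = 106.6 / 189.9
  = 0.5613.

0.5613


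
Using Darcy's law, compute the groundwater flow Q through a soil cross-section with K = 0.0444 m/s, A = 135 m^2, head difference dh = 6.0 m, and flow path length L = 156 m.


Darcy's law: Q = K * A * i, where i = dh/L.
Hydraulic gradient i = 6.0 / 156 = 0.038462.
Q = 0.0444 * 135 * 0.038462
  = 0.2305 m^3/s.

0.2305


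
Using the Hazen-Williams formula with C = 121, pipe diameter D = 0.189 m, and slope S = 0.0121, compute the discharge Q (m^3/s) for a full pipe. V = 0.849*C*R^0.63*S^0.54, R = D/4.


For a full circular pipe, R = D/4 = 0.189/4 = 0.0473 m.
V = 0.849 * 121 * 0.0473^0.63 * 0.0121^0.54
  = 0.849 * 121 * 0.146175 * 0.092194
  = 1.3844 m/s.
Pipe area A = pi*D^2/4 = pi*0.189^2/4 = 0.0281 m^2.
Q = A * V = 0.0281 * 1.3844 = 0.0388 m^3/s.

0.0388


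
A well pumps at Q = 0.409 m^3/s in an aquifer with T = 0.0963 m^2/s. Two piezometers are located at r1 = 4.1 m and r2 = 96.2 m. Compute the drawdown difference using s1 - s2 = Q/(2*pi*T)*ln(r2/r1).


Thiem equation: s1 - s2 = Q/(2*pi*T) * ln(r2/r1).
ln(r2/r1) = ln(96.2/4.1) = 3.1554.
Q/(2*pi*T) = 0.409 / (2*pi*0.0963) = 0.409 / 0.6051 = 0.676.
s1 - s2 = 0.676 * 3.1554 = 2.1329 m.

2.1329


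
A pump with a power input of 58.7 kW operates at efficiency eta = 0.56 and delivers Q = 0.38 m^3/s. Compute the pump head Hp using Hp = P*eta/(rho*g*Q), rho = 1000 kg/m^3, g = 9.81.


Pump head formula: Hp = P * eta / (rho * g * Q).
Numerator: P * eta = 58.7 * 1000 * 0.56 = 32872.0 W.
Denominator: rho * g * Q = 1000 * 9.81 * 0.38 = 3727.8.
Hp = 32872.0 / 3727.8 = 8.82 m.

8.82


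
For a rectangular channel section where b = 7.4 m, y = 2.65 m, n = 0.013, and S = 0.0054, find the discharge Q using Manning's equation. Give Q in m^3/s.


For a rectangular channel, the cross-sectional area A = b * y = 7.4 * 2.65 = 19.61 m^2.
The wetted perimeter P = b + 2y = 7.4 + 2*2.65 = 12.7 m.
Hydraulic radius R = A/P = 19.61/12.7 = 1.5441 m.
Velocity V = (1/n)*R^(2/3)*S^(1/2) = (1/0.013)*1.5441^(2/3)*0.0054^(1/2) = 7.5516 m/s.
Discharge Q = A * V = 19.61 * 7.5516 = 148.086 m^3/s.

148.086


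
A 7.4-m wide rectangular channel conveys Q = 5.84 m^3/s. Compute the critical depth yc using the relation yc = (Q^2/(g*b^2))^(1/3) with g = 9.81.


Using yc = (Q^2 / (g * b^2))^(1/3):
Q^2 = 5.84^2 = 34.11.
g * b^2 = 9.81 * 7.4^2 = 9.81 * 54.76 = 537.2.
Q^2 / (g*b^2) = 34.11 / 537.2 = 0.0635.
yc = 0.0635^(1/3) = 0.3989 m.

0.3989


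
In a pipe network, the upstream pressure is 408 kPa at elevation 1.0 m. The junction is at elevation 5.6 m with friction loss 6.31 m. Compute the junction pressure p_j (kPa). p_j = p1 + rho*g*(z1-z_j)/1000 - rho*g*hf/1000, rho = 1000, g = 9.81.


Junction pressure: p_j = p1 + rho*g*(z1 - z_j)/1000 - rho*g*hf/1000.
Elevation term = 1000*9.81*(1.0 - 5.6)/1000 = -45.126 kPa.
Friction term = 1000*9.81*6.31/1000 = 61.901 kPa.
p_j = 408 + -45.126 - 61.901 = 300.97 kPa.

300.97


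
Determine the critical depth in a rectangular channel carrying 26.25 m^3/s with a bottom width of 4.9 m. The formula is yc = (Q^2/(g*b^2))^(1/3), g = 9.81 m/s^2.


Using yc = (Q^2 / (g * b^2))^(1/3):
Q^2 = 26.25^2 = 689.06.
g * b^2 = 9.81 * 4.9^2 = 9.81 * 24.01 = 235.54.
Q^2 / (g*b^2) = 689.06 / 235.54 = 2.9254.
yc = 2.9254^(1/3) = 1.4302 m.

1.4302


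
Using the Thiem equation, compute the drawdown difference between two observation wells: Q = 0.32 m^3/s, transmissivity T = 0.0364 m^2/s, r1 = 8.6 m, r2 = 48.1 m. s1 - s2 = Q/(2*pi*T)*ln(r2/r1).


Thiem equation: s1 - s2 = Q/(2*pi*T) * ln(r2/r1).
ln(r2/r1) = ln(48.1/8.6) = 1.7215.
Q/(2*pi*T) = 0.32 / (2*pi*0.0364) = 0.32 / 0.2287 = 1.3992.
s1 - s2 = 1.3992 * 1.7215 = 2.4087 m.

2.4087


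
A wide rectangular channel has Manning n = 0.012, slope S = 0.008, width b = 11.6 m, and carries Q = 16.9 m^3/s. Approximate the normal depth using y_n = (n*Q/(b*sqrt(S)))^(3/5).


We use the wide-channel approximation y_n = (n*Q/(b*sqrt(S)))^(3/5).
sqrt(S) = sqrt(0.008) = 0.089443.
Numerator: n*Q = 0.012 * 16.9 = 0.2028.
Denominator: b*sqrt(S) = 11.6 * 0.089443 = 1.037539.
arg = 0.1955.
y_n = 0.1955^(3/5) = 0.3755 m.

0.3755


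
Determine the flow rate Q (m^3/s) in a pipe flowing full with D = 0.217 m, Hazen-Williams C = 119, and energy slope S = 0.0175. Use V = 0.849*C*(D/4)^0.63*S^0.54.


For a full circular pipe, R = D/4 = 0.217/4 = 0.0542 m.
V = 0.849 * 119 * 0.0542^0.63 * 0.0175^0.54
  = 0.849 * 119 * 0.159467 * 0.112523
  = 1.8129 m/s.
Pipe area A = pi*D^2/4 = pi*0.217^2/4 = 0.037 m^2.
Q = A * V = 0.037 * 1.8129 = 0.067 m^3/s.

0.067


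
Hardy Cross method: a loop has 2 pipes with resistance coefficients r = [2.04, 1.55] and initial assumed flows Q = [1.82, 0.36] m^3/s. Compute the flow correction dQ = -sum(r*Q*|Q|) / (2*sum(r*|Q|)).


Numerator terms (r*Q*|Q|): 2.04*1.82*|1.82| = 6.7573; 1.55*0.36*|0.36| = 0.2009.
Sum of numerator = 6.9582.
Denominator terms (r*|Q|): 2.04*|1.82| = 3.7128; 1.55*|0.36| = 0.558.
2 * sum of denominator = 2 * 4.2708 = 8.5416.
dQ = -6.9582 / 8.5416 = -0.8146 m^3/s.

-0.8146


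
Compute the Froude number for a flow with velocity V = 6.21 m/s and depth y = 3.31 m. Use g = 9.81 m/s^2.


The Froude number is defined as Fr = V / sqrt(g*y).
g*y = 9.81 * 3.31 = 32.4711.
sqrt(g*y) = sqrt(32.4711) = 5.6983.
Fr = 6.21 / 5.6983 = 1.0898.

1.0898


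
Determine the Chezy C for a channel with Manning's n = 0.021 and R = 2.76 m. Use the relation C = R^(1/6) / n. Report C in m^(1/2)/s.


The Chezy coefficient relates to Manning's n through C = R^(1/6) / n.
R^(1/6) = 2.76^(1/6) = 1.184363.
C = 1.184363 / 0.021 = 56.4 m^(1/2)/s.

56.4


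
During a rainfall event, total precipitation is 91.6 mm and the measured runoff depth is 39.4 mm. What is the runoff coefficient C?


The runoff coefficient C = runoff depth / rainfall depth.
C = 39.4 / 91.6
  = 0.4301.

0.4301


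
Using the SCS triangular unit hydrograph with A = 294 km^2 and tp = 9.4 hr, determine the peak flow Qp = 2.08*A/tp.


SCS formula: Qp = 2.08 * A / tp.
Qp = 2.08 * 294 / 9.4
   = 611.52 / 9.4
   = 65.06 m^3/s per cm.

65.06


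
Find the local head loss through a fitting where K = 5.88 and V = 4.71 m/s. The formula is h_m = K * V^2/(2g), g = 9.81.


Minor loss formula: h_m = K * V^2/(2g).
V^2 = 4.71^2 = 22.1841.
V^2/(2g) = 22.1841 / 19.62 = 1.1307 m.
h_m = 5.88 * 1.1307 = 6.6484 m.

6.6484


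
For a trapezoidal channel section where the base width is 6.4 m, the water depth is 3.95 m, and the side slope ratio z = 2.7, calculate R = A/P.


For a trapezoidal section with side slope z:
A = (b + z*y)*y = (6.4 + 2.7*3.95)*3.95 = 67.407 m^2.
P = b + 2*y*sqrt(1 + z^2) = 6.4 + 2*3.95*sqrt(1 + 2.7^2) = 29.146 m.
R = A/P = 67.407 / 29.146 = 2.3127 m.

2.3127


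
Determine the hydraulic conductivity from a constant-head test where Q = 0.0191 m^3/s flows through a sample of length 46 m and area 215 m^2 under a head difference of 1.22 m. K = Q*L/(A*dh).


From K = Q*L / (A*dh):
Numerator: Q*L = 0.0191 * 46 = 0.8786.
Denominator: A*dh = 215 * 1.22 = 262.3.
K = 0.8786 / 262.3 = 0.00335 m/s.

0.00335


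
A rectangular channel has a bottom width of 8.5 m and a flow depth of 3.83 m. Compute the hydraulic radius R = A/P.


For a rectangular section:
Flow area A = b * y = 8.5 * 3.83 = 32.55 m^2.
Wetted perimeter P = b + 2y = 8.5 + 2*3.83 = 16.16 m.
Hydraulic radius R = A/P = 32.55 / 16.16 = 2.0145 m.

2.0145


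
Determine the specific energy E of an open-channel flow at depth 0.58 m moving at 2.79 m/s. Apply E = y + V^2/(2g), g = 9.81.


Specific energy E = y + V^2/(2g).
Velocity head = V^2/(2g) = 2.79^2 / (2*9.81) = 7.7841 / 19.62 = 0.3967 m.
E = 0.58 + 0.3967 = 0.9767 m.

0.9767


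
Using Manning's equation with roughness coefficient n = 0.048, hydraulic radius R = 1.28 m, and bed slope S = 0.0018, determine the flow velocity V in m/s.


Manning's equation gives V = (1/n) * R^(2/3) * S^(1/2).
First, compute R^(2/3) = 1.28^(2/3) = 1.1789.
Next, S^(1/2) = 0.0018^(1/2) = 0.042426.
Then 1/n = 1/0.048 = 20.83.
V = 20.83 * 1.1789 * 0.042426 = 1.042 m/s.

1.042


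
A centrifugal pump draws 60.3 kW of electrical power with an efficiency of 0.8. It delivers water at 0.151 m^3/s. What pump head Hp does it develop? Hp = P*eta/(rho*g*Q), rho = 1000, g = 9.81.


Pump head formula: Hp = P * eta / (rho * g * Q).
Numerator: P * eta = 60.3 * 1000 * 0.8 = 48240.0 W.
Denominator: rho * g * Q = 1000 * 9.81 * 0.151 = 1481.31.
Hp = 48240.0 / 1481.31 = 32.57 m.

32.57


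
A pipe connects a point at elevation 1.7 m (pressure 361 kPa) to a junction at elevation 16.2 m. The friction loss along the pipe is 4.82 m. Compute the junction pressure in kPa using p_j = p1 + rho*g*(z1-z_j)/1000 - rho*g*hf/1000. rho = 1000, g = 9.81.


Junction pressure: p_j = p1 + rho*g*(z1 - z_j)/1000 - rho*g*hf/1000.
Elevation term = 1000*9.81*(1.7 - 16.2)/1000 = -142.245 kPa.
Friction term = 1000*9.81*4.82/1000 = 47.284 kPa.
p_j = 361 + -142.245 - 47.284 = 171.47 kPa.

171.47


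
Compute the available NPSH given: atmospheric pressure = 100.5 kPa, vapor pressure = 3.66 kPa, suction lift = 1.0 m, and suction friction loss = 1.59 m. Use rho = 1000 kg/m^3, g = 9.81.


NPSHa = p_atm/(rho*g) - z_s - hf_s - p_vap/(rho*g).
p_atm/(rho*g) = 100.5*1000 / (1000*9.81) = 10.245 m.
p_vap/(rho*g) = 3.66*1000 / (1000*9.81) = 0.373 m.
NPSHa = 10.245 - 1.0 - 1.59 - 0.373
      = 7.28 m.

7.28


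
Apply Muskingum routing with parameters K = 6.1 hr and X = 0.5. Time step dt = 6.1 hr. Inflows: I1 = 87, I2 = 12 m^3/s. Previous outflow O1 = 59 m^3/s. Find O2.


Muskingum coefficients:
denom = 2*K*(1-X) + dt = 2*6.1*(1-0.5) + 6.1 = 12.2.
C0 = (dt - 2*K*X)/denom = (6.1 - 2*6.1*0.5)/12.2 = 0.0.
C1 = (dt + 2*K*X)/denom = (6.1 + 2*6.1*0.5)/12.2 = 1.0.
C2 = (2*K*(1-X) - dt)/denom = 0.0.
O2 = C0*I2 + C1*I1 + C2*O1
   = 0.0*12 + 1.0*87 + 0.0*59
   = 87.0 m^3/s.

87.0


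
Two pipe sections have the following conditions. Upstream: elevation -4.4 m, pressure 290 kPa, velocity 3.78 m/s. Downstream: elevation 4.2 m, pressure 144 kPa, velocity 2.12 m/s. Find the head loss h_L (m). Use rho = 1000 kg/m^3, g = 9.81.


Total head at each section: H = z + p/(rho*g) + V^2/(2g).
H1 = -4.4 + 290*1000/(1000*9.81) + 3.78^2/(2*9.81)
   = -4.4 + 29.562 + 0.7283
   = 25.89 m.
H2 = 4.2 + 144*1000/(1000*9.81) + 2.12^2/(2*9.81)
   = 4.2 + 14.679 + 0.2291
   = 19.108 m.
h_L = H1 - H2 = 25.89 - 19.108 = 6.782 m.

6.782


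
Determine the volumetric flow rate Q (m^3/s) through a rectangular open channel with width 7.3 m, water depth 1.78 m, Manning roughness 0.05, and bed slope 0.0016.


For a rectangular channel, the cross-sectional area A = b * y = 7.3 * 1.78 = 12.99 m^2.
The wetted perimeter P = b + 2y = 7.3 + 2*1.78 = 10.86 m.
Hydraulic radius R = A/P = 12.99/10.86 = 1.1965 m.
Velocity V = (1/n)*R^(2/3)*S^(1/2) = (1/0.05)*1.1965^(2/3)*0.0016^(1/2) = 0.9016 m/s.
Discharge Q = A * V = 12.99 * 0.9016 = 11.716 m^3/s.

11.716


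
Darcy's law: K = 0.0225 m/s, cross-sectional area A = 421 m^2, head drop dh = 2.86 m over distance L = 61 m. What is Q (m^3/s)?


Darcy's law: Q = K * A * i, where i = dh/L.
Hydraulic gradient i = 2.86 / 61 = 0.046885.
Q = 0.0225 * 421 * 0.046885
  = 0.4441 m^3/s.

0.4441


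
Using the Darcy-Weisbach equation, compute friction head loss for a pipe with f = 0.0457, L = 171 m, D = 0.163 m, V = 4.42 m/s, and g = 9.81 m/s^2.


Darcy-Weisbach equation: h_f = f * (L/D) * V^2/(2g).
f * L/D = 0.0457 * 171/0.163 = 47.9429.
V^2/(2g) = 4.42^2 / (2*9.81) = 19.5364 / 19.62 = 0.9957 m.
h_f = 47.9429 * 0.9957 = 47.739 m.

47.739


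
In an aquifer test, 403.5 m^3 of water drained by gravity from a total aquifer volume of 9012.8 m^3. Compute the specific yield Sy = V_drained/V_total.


Specific yield Sy = Volume drained / Total volume.
Sy = 403.5 / 9012.8
   = 0.0448.

0.0448


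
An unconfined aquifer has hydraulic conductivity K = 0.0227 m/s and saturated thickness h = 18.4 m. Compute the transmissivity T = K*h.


Transmissivity is defined as T = K * h.
T = 0.0227 * 18.4
  = 0.4177 m^2/s.

0.4177


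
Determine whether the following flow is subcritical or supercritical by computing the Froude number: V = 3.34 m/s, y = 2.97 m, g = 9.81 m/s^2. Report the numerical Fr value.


The Froude number is defined as Fr = V / sqrt(g*y).
g*y = 9.81 * 2.97 = 29.1357.
sqrt(g*y) = sqrt(29.1357) = 5.3977.
Fr = 3.34 / 5.3977 = 0.6188.
Since Fr < 1, the flow is subcritical.

0.6188


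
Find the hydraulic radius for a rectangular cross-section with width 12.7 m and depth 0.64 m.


For a rectangular section:
Flow area A = b * y = 12.7 * 0.64 = 8.13 m^2.
Wetted perimeter P = b + 2y = 12.7 + 2*0.64 = 13.98 m.
Hydraulic radius R = A/P = 8.13 / 13.98 = 0.5814 m.

0.5814


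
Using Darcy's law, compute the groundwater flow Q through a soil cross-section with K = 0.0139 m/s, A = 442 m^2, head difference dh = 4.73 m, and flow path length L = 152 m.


Darcy's law: Q = K * A * i, where i = dh/L.
Hydraulic gradient i = 4.73 / 152 = 0.031118.
Q = 0.0139 * 442 * 0.031118
  = 0.1912 m^3/s.

0.1912


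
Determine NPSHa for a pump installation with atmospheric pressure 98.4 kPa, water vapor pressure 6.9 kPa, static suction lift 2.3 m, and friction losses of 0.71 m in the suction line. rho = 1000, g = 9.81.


NPSHa = p_atm/(rho*g) - z_s - hf_s - p_vap/(rho*g).
p_atm/(rho*g) = 98.4*1000 / (1000*9.81) = 10.031 m.
p_vap/(rho*g) = 6.9*1000 / (1000*9.81) = 0.703 m.
NPSHa = 10.031 - 2.3 - 0.71 - 0.703
      = 6.32 m.

6.32


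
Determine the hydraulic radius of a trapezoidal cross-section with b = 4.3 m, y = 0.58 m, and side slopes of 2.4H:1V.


For a trapezoidal section with side slope z:
A = (b + z*y)*y = (4.3 + 2.4*0.58)*0.58 = 3.301 m^2.
P = b + 2*y*sqrt(1 + z^2) = 4.3 + 2*0.58*sqrt(1 + 2.4^2) = 7.316 m.
R = A/P = 3.301 / 7.316 = 0.4513 m.

0.4513


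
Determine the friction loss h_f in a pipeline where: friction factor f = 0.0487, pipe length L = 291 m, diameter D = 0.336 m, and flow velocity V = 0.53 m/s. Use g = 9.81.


Darcy-Weisbach equation: h_f = f * (L/D) * V^2/(2g).
f * L/D = 0.0487 * 291/0.336 = 42.1777.
V^2/(2g) = 0.53^2 / (2*9.81) = 0.2809 / 19.62 = 0.0143 m.
h_f = 42.1777 * 0.0143 = 0.604 m.

0.604


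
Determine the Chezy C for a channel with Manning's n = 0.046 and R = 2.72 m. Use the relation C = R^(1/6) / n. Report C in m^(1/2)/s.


The Chezy coefficient relates to Manning's n through C = R^(1/6) / n.
R^(1/6) = 2.72^(1/6) = 1.181485.
C = 1.181485 / 0.046 = 25.68 m^(1/2)/s.

25.68


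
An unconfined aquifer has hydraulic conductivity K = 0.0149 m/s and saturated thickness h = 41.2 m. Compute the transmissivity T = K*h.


Transmissivity is defined as T = K * h.
T = 0.0149 * 41.2
  = 0.6139 m^2/s.

0.6139


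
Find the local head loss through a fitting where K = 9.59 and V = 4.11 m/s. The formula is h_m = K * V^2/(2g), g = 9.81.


Minor loss formula: h_m = K * V^2/(2g).
V^2 = 4.11^2 = 16.8921.
V^2/(2g) = 16.8921 / 19.62 = 0.861 m.
h_m = 9.59 * 0.861 = 8.2566 m.

8.2566


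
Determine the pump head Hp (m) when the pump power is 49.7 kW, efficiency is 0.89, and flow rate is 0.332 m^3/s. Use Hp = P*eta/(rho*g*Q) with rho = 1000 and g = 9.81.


Pump head formula: Hp = P * eta / (rho * g * Q).
Numerator: P * eta = 49.7 * 1000 * 0.89 = 44233.0 W.
Denominator: rho * g * Q = 1000 * 9.81 * 0.332 = 3256.92.
Hp = 44233.0 / 3256.92 = 13.58 m.

13.58


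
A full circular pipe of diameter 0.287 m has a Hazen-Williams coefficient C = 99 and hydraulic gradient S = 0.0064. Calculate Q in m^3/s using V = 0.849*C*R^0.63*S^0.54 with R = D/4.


For a full circular pipe, R = D/4 = 0.287/4 = 0.0717 m.
V = 0.849 * 99 * 0.0717^0.63 * 0.0064^0.54
  = 0.849 * 99 * 0.190181 * 0.065364
  = 1.0448 m/s.
Pipe area A = pi*D^2/4 = pi*0.287^2/4 = 0.0647 m^2.
Q = A * V = 0.0647 * 1.0448 = 0.0676 m^3/s.

0.0676


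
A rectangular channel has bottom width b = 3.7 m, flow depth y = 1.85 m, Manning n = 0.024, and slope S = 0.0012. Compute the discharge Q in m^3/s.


For a rectangular channel, the cross-sectional area A = b * y = 3.7 * 1.85 = 6.85 m^2.
The wetted perimeter P = b + 2y = 3.7 + 2*1.85 = 7.4 m.
Hydraulic radius R = A/P = 6.85/7.4 = 0.925 m.
Velocity V = (1/n)*R^(2/3)*S^(1/2) = (1/0.024)*0.925^(2/3)*0.0012^(1/2) = 1.3703 m/s.
Discharge Q = A * V = 6.85 * 1.3703 = 9.38 m^3/s.

9.38


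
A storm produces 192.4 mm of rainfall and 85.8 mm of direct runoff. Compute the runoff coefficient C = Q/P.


The runoff coefficient C = runoff depth / rainfall depth.
C = 85.8 / 192.4
  = 0.4459.

0.4459


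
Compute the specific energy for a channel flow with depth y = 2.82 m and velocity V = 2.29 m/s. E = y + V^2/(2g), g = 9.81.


Specific energy E = y + V^2/(2g).
Velocity head = V^2/(2g) = 2.29^2 / (2*9.81) = 5.2441 / 19.62 = 0.2673 m.
E = 2.82 + 0.2673 = 3.0873 m.

3.0873


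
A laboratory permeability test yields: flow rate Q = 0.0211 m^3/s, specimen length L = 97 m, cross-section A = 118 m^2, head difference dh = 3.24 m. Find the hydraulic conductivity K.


From K = Q*L / (A*dh):
Numerator: Q*L = 0.0211 * 97 = 2.0467.
Denominator: A*dh = 118 * 3.24 = 382.32.
K = 2.0467 / 382.32 = 0.005353 m/s.

0.005353


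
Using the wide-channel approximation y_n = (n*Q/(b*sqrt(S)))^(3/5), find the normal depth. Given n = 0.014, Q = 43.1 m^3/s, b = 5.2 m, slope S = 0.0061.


We use the wide-channel approximation y_n = (n*Q/(b*sqrt(S)))^(3/5).
sqrt(S) = sqrt(0.0061) = 0.078102.
Numerator: n*Q = 0.014 * 43.1 = 0.6034.
Denominator: b*sqrt(S) = 5.2 * 0.078102 = 0.40613.
arg = 1.4857.
y_n = 1.4857^(3/5) = 1.2681 m.

1.2681


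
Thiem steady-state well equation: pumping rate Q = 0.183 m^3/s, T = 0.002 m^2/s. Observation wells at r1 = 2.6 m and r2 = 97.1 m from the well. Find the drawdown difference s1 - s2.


Thiem equation: s1 - s2 = Q/(2*pi*T) * ln(r2/r1).
ln(r2/r1) = ln(97.1/2.6) = 3.6202.
Q/(2*pi*T) = 0.183 / (2*pi*0.002) = 0.183 / 0.0126 = 14.5627.
s1 - s2 = 14.5627 * 3.6202 = 52.7202 m.

52.7202


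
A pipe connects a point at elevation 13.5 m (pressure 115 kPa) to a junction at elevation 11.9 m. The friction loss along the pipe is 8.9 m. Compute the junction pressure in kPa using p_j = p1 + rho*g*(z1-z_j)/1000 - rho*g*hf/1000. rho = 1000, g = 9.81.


Junction pressure: p_j = p1 + rho*g*(z1 - z_j)/1000 - rho*g*hf/1000.
Elevation term = 1000*9.81*(13.5 - 11.9)/1000 = 15.696 kPa.
Friction term = 1000*9.81*8.9/1000 = 87.309 kPa.
p_j = 115 + 15.696 - 87.309 = 43.39 kPa.

43.39


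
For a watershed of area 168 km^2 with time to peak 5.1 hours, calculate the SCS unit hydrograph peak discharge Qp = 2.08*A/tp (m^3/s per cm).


SCS formula: Qp = 2.08 * A / tp.
Qp = 2.08 * 168 / 5.1
   = 349.44 / 5.1
   = 68.52 m^3/s per cm.

68.52


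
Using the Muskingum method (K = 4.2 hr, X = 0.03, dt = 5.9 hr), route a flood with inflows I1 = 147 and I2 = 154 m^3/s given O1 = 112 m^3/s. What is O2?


Muskingum coefficients:
denom = 2*K*(1-X) + dt = 2*4.2*(1-0.03) + 5.9 = 14.048.
C0 = (dt - 2*K*X)/denom = (5.9 - 2*4.2*0.03)/14.048 = 0.4021.
C1 = (dt + 2*K*X)/denom = (5.9 + 2*4.2*0.03)/14.048 = 0.4379.
C2 = (2*K*(1-X) - dt)/denom = 0.16.
O2 = C0*I2 + C1*I1 + C2*O1
   = 0.4021*154 + 0.4379*147 + 0.16*112
   = 144.21 m^3/s.

144.21


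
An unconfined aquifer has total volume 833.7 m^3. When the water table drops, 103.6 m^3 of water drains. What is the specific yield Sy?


Specific yield Sy = Volume drained / Total volume.
Sy = 103.6 / 833.7
   = 0.1243.

0.1243


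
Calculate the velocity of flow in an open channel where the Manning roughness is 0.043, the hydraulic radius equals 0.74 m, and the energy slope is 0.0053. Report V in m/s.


Manning's equation gives V = (1/n) * R^(2/3) * S^(1/2).
First, compute R^(2/3) = 0.74^(2/3) = 0.8181.
Next, S^(1/2) = 0.0053^(1/2) = 0.072801.
Then 1/n = 1/0.043 = 23.26.
V = 23.26 * 0.8181 * 0.072801 = 1.3851 m/s.

1.3851


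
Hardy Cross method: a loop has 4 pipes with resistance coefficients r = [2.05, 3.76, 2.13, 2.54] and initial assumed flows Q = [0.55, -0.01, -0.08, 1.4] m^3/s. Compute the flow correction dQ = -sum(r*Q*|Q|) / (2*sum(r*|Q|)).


Numerator terms (r*Q*|Q|): 2.05*0.55*|0.55| = 0.6201; 3.76*-0.01*|-0.01| = -0.0004; 2.13*-0.08*|-0.08| = -0.0136; 2.54*1.4*|1.4| = 4.9784.
Sum of numerator = 5.5845.
Denominator terms (r*|Q|): 2.05*|0.55| = 1.1275; 3.76*|-0.01| = 0.0376; 2.13*|-0.08| = 0.1704; 2.54*|1.4| = 3.556.
2 * sum of denominator = 2 * 4.8915 = 9.783.
dQ = -5.5845 / 9.783 = -0.5708 m^3/s.

-0.5708


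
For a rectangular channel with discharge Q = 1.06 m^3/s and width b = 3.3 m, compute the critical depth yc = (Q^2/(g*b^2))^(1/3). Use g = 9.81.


Using yc = (Q^2 / (g * b^2))^(1/3):
Q^2 = 1.06^2 = 1.12.
g * b^2 = 9.81 * 3.3^2 = 9.81 * 10.89 = 106.83.
Q^2 / (g*b^2) = 1.12 / 106.83 = 0.0105.
yc = 0.0105^(1/3) = 0.2191 m.

0.2191


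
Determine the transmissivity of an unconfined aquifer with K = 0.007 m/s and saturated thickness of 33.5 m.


Transmissivity is defined as T = K * h.
T = 0.007 * 33.5
  = 0.2345 m^2/s.

0.2345


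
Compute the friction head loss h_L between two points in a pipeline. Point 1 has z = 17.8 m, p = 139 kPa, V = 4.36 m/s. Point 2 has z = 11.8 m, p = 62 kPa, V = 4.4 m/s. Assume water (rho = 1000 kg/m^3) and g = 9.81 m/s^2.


Total head at each section: H = z + p/(rho*g) + V^2/(2g).
H1 = 17.8 + 139*1000/(1000*9.81) + 4.36^2/(2*9.81)
   = 17.8 + 14.169 + 0.9689
   = 32.938 m.
H2 = 11.8 + 62*1000/(1000*9.81) + 4.4^2/(2*9.81)
   = 11.8 + 6.32 + 0.9867
   = 19.107 m.
h_L = H1 - H2 = 32.938 - 19.107 = 13.831 m.

13.831


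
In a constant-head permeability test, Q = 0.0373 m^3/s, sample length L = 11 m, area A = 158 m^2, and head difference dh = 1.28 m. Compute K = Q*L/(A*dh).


From K = Q*L / (A*dh):
Numerator: Q*L = 0.0373 * 11 = 0.4103.
Denominator: A*dh = 158 * 1.28 = 202.24.
K = 0.4103 / 202.24 = 0.002029 m/s.

0.002029


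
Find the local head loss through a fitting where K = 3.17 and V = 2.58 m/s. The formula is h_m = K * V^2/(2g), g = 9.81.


Minor loss formula: h_m = K * V^2/(2g).
V^2 = 2.58^2 = 6.6564.
V^2/(2g) = 6.6564 / 19.62 = 0.3393 m.
h_m = 3.17 * 0.3393 = 1.0755 m.

1.0755


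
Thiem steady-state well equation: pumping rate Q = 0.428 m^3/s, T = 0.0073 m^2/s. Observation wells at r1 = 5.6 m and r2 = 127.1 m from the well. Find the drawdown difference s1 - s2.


Thiem equation: s1 - s2 = Q/(2*pi*T) * ln(r2/r1).
ln(r2/r1) = ln(127.1/5.6) = 3.1222.
Q/(2*pi*T) = 0.428 / (2*pi*0.0073) = 0.428 / 0.0459 = 9.3313.
s1 - s2 = 9.3313 * 3.1222 = 29.1342 m.

29.1342


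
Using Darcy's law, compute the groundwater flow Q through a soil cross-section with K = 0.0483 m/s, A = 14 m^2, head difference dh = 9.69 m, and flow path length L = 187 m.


Darcy's law: Q = K * A * i, where i = dh/L.
Hydraulic gradient i = 9.69 / 187 = 0.051818.
Q = 0.0483 * 14 * 0.051818
  = 0.035 m^3/s.

0.035


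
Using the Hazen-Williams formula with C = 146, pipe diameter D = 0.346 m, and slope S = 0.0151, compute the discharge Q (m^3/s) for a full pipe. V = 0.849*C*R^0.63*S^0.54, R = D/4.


For a full circular pipe, R = D/4 = 0.346/4 = 0.0865 m.
V = 0.849 * 146 * 0.0865^0.63 * 0.0151^0.54
  = 0.849 * 146 * 0.213954 * 0.103908
  = 2.7557 m/s.
Pipe area A = pi*D^2/4 = pi*0.346^2/4 = 0.094 m^2.
Q = A * V = 0.094 * 2.7557 = 0.2591 m^3/s.

0.2591


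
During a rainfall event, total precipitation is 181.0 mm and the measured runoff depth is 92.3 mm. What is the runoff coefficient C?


The runoff coefficient C = runoff depth / rainfall depth.
C = 92.3 / 181.0
  = 0.5099.

0.5099


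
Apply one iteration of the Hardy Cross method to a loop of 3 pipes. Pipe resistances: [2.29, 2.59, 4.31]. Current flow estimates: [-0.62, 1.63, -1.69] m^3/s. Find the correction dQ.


Numerator terms (r*Q*|Q|): 2.29*-0.62*|-0.62| = -0.8803; 2.59*1.63*|1.63| = 6.8814; 4.31*-1.69*|-1.69| = -12.3098.
Sum of numerator = -6.3087.
Denominator terms (r*|Q|): 2.29*|-0.62| = 1.4198; 2.59*|1.63| = 4.2217; 4.31*|-1.69| = 7.2839.
2 * sum of denominator = 2 * 12.9254 = 25.8508.
dQ = --6.3087 / 25.8508 = 0.244 m^3/s.

0.244


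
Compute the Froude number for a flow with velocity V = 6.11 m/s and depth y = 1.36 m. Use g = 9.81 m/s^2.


The Froude number is defined as Fr = V / sqrt(g*y).
g*y = 9.81 * 1.36 = 13.3416.
sqrt(g*y) = sqrt(13.3416) = 3.6526.
Fr = 6.11 / 3.6526 = 1.6728.

1.6728


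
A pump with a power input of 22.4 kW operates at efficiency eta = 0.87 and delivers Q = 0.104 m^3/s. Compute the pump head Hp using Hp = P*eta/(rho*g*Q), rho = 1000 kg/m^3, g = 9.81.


Pump head formula: Hp = P * eta / (rho * g * Q).
Numerator: P * eta = 22.4 * 1000 * 0.87 = 19488.0 W.
Denominator: rho * g * Q = 1000 * 9.81 * 0.104 = 1020.24.
Hp = 19488.0 / 1020.24 = 19.1 m.

19.1


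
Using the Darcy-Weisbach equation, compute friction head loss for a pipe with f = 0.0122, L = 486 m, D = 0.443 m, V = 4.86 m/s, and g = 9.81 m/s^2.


Darcy-Weisbach equation: h_f = f * (L/D) * V^2/(2g).
f * L/D = 0.0122 * 486/0.443 = 13.3842.
V^2/(2g) = 4.86^2 / (2*9.81) = 23.6196 / 19.62 = 1.2039 m.
h_f = 13.3842 * 1.2039 = 16.113 m.

16.113


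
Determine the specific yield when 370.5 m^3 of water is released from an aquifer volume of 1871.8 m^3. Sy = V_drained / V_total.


Specific yield Sy = Volume drained / Total volume.
Sy = 370.5 / 1871.8
   = 0.1979.

0.1979


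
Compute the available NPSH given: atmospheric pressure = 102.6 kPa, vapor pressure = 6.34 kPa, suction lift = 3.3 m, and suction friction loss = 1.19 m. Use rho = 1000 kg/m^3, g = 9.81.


NPSHa = p_atm/(rho*g) - z_s - hf_s - p_vap/(rho*g).
p_atm/(rho*g) = 102.6*1000 / (1000*9.81) = 10.459 m.
p_vap/(rho*g) = 6.34*1000 / (1000*9.81) = 0.646 m.
NPSHa = 10.459 - 3.3 - 1.19 - 0.646
      = 5.32 m.

5.32


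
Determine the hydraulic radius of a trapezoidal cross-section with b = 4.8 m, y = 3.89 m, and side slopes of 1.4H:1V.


For a trapezoidal section with side slope z:
A = (b + z*y)*y = (4.8 + 1.4*3.89)*3.89 = 39.857 m^2.
P = b + 2*y*sqrt(1 + z^2) = 4.8 + 2*3.89*sqrt(1 + 1.4^2) = 18.185 m.
R = A/P = 39.857 / 18.185 = 2.1917 m.

2.1917


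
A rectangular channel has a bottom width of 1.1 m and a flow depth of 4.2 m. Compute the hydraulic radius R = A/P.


For a rectangular section:
Flow area A = b * y = 1.1 * 4.2 = 4.62 m^2.
Wetted perimeter P = b + 2y = 1.1 + 2*4.2 = 9.5 m.
Hydraulic radius R = A/P = 4.62 / 9.5 = 0.4863 m.

0.4863


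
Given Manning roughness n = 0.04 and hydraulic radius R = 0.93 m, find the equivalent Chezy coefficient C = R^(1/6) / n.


The Chezy coefficient relates to Manning's n through C = R^(1/6) / n.
R^(1/6) = 0.93^(1/6) = 0.987978.
C = 0.987978 / 0.04 = 24.7 m^(1/2)/s.

24.7


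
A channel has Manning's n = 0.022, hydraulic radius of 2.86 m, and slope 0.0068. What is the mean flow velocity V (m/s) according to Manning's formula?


Manning's equation gives V = (1/n) * R^(2/3) * S^(1/2).
First, compute R^(2/3) = 2.86^(2/3) = 2.0149.
Next, S^(1/2) = 0.0068^(1/2) = 0.082462.
Then 1/n = 1/0.022 = 45.45.
V = 45.45 * 2.0149 * 0.082462 = 7.5522 m/s.

7.5522


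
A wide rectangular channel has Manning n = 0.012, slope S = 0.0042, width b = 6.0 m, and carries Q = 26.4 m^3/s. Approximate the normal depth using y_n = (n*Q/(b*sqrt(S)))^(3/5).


We use the wide-channel approximation y_n = (n*Q/(b*sqrt(S)))^(3/5).
sqrt(S) = sqrt(0.0042) = 0.064807.
Numerator: n*Q = 0.012 * 26.4 = 0.3168.
Denominator: b*sqrt(S) = 6.0 * 0.064807 = 0.388842.
arg = 0.8147.
y_n = 0.8147^(3/5) = 0.8843 m.

0.8843


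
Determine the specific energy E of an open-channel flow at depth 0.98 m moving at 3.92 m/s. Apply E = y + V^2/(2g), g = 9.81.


Specific energy E = y + V^2/(2g).
Velocity head = V^2/(2g) = 3.92^2 / (2*9.81) = 15.3664 / 19.62 = 0.7832 m.
E = 0.98 + 0.7832 = 1.7632 m.

1.7632


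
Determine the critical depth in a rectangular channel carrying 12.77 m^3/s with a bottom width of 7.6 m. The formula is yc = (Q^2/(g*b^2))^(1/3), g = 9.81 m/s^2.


Using yc = (Q^2 / (g * b^2))^(1/3):
Q^2 = 12.77^2 = 163.07.
g * b^2 = 9.81 * 7.6^2 = 9.81 * 57.76 = 566.63.
Q^2 / (g*b^2) = 163.07 / 566.63 = 0.2878.
yc = 0.2878^(1/3) = 0.6602 m.

0.6602


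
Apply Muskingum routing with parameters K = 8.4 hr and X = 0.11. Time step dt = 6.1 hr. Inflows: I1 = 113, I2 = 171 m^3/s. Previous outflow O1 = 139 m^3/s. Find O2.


Muskingum coefficients:
denom = 2*K*(1-X) + dt = 2*8.4*(1-0.11) + 6.1 = 21.052.
C0 = (dt - 2*K*X)/denom = (6.1 - 2*8.4*0.11)/21.052 = 0.202.
C1 = (dt + 2*K*X)/denom = (6.1 + 2*8.4*0.11)/21.052 = 0.3775.
C2 = (2*K*(1-X) - dt)/denom = 0.4205.
O2 = C0*I2 + C1*I1 + C2*O1
   = 0.202*171 + 0.3775*113 + 0.4205*139
   = 135.65 m^3/s.

135.65


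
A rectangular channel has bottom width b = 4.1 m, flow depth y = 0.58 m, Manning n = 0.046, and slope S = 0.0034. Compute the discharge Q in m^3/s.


For a rectangular channel, the cross-sectional area A = b * y = 4.1 * 0.58 = 2.38 m^2.
The wetted perimeter P = b + 2y = 4.1 + 2*0.58 = 5.26 m.
Hydraulic radius R = A/P = 2.38/5.26 = 0.4521 m.
Velocity V = (1/n)*R^(2/3)*S^(1/2) = (1/0.046)*0.4521^(2/3)*0.0034^(1/2) = 0.7467 m/s.
Discharge Q = A * V = 2.38 * 0.7467 = 1.776 m^3/s.

1.776


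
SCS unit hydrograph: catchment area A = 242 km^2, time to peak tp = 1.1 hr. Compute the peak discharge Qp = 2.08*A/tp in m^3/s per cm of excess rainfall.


SCS formula: Qp = 2.08 * A / tp.
Qp = 2.08 * 242 / 1.1
   = 503.36 / 1.1
   = 457.6 m^3/s per cm.

457.6


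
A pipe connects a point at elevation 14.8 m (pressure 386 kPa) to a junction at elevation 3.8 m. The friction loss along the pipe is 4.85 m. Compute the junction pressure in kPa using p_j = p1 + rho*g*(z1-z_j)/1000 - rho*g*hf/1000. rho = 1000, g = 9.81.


Junction pressure: p_j = p1 + rho*g*(z1 - z_j)/1000 - rho*g*hf/1000.
Elevation term = 1000*9.81*(14.8 - 3.8)/1000 = 107.91 kPa.
Friction term = 1000*9.81*4.85/1000 = 47.578 kPa.
p_j = 386 + 107.91 - 47.578 = 446.33 kPa.

446.33


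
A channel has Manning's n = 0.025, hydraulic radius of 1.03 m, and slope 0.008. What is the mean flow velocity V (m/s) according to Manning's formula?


Manning's equation gives V = (1/n) * R^(2/3) * S^(1/2).
First, compute R^(2/3) = 1.03^(2/3) = 1.0199.
Next, S^(1/2) = 0.008^(1/2) = 0.089443.
Then 1/n = 1/0.025 = 40.0.
V = 40.0 * 1.0199 * 0.089443 = 3.6489 m/s.

3.6489


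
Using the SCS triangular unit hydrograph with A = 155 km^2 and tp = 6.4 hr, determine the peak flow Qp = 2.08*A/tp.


SCS formula: Qp = 2.08 * A / tp.
Qp = 2.08 * 155 / 6.4
   = 322.4 / 6.4
   = 50.38 m^3/s per cm.

50.38


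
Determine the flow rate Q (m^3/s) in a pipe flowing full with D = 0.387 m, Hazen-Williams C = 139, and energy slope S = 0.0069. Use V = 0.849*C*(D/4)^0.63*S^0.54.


For a full circular pipe, R = D/4 = 0.387/4 = 0.0968 m.
V = 0.849 * 139 * 0.0968^0.63 * 0.0069^0.54
  = 0.849 * 139 * 0.229594 * 0.068074
  = 1.8444 m/s.
Pipe area A = pi*D^2/4 = pi*0.387^2/4 = 0.1176 m^2.
Q = A * V = 0.1176 * 1.8444 = 0.217 m^3/s.

0.217


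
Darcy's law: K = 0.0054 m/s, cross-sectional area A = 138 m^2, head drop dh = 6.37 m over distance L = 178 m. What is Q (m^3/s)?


Darcy's law: Q = K * A * i, where i = dh/L.
Hydraulic gradient i = 6.37 / 178 = 0.035787.
Q = 0.0054 * 138 * 0.035787
  = 0.0267 m^3/s.

0.0267


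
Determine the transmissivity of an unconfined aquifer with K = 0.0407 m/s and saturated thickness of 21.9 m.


Transmissivity is defined as T = K * h.
T = 0.0407 * 21.9
  = 0.8913 m^2/s.

0.8913


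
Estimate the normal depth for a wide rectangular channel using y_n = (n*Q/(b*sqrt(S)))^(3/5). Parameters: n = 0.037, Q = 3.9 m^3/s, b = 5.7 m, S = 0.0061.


We use the wide-channel approximation y_n = (n*Q/(b*sqrt(S)))^(3/5).
sqrt(S) = sqrt(0.0061) = 0.078102.
Numerator: n*Q = 0.037 * 3.9 = 0.1443.
Denominator: b*sqrt(S) = 5.7 * 0.078102 = 0.445181.
arg = 0.3241.
y_n = 0.3241^(3/5) = 0.5087 m.

0.5087


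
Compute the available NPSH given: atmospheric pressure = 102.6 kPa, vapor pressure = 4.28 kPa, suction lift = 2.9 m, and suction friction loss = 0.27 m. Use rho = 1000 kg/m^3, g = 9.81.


NPSHa = p_atm/(rho*g) - z_s - hf_s - p_vap/(rho*g).
p_atm/(rho*g) = 102.6*1000 / (1000*9.81) = 10.459 m.
p_vap/(rho*g) = 4.28*1000 / (1000*9.81) = 0.436 m.
NPSHa = 10.459 - 2.9 - 0.27 - 0.436
      = 6.85 m.

6.85


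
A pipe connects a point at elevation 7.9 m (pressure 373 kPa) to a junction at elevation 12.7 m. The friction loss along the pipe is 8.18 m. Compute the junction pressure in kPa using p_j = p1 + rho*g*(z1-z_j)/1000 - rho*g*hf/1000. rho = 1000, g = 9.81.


Junction pressure: p_j = p1 + rho*g*(z1 - z_j)/1000 - rho*g*hf/1000.
Elevation term = 1000*9.81*(7.9 - 12.7)/1000 = -47.088 kPa.
Friction term = 1000*9.81*8.18/1000 = 80.246 kPa.
p_j = 373 + -47.088 - 80.246 = 245.67 kPa.

245.67


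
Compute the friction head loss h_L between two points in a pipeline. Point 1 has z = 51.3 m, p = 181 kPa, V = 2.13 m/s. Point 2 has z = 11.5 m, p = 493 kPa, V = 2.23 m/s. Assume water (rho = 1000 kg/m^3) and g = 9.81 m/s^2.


Total head at each section: H = z + p/(rho*g) + V^2/(2g).
H1 = 51.3 + 181*1000/(1000*9.81) + 2.13^2/(2*9.81)
   = 51.3 + 18.451 + 0.2312
   = 69.982 m.
H2 = 11.5 + 493*1000/(1000*9.81) + 2.23^2/(2*9.81)
   = 11.5 + 50.255 + 0.2535
   = 62.008 m.
h_L = H1 - H2 = 69.982 - 62.008 = 7.973 m.

7.973


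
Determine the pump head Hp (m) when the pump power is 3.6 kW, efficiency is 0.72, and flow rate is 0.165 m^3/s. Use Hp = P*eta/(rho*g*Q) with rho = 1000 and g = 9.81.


Pump head formula: Hp = P * eta / (rho * g * Q).
Numerator: P * eta = 3.6 * 1000 * 0.72 = 2592.0 W.
Denominator: rho * g * Q = 1000 * 9.81 * 0.165 = 1618.65.
Hp = 2592.0 / 1618.65 = 1.6 m.

1.6


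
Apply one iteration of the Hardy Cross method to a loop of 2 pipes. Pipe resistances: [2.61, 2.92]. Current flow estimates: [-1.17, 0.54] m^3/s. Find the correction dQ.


Numerator terms (r*Q*|Q|): 2.61*-1.17*|-1.17| = -3.5728; 2.92*0.54*|0.54| = 0.8515.
Sum of numerator = -2.7214.
Denominator terms (r*|Q|): 2.61*|-1.17| = 3.0537; 2.92*|0.54| = 1.5768.
2 * sum of denominator = 2 * 4.6305 = 9.261.
dQ = --2.7214 / 9.261 = 0.2939 m^3/s.

0.2939


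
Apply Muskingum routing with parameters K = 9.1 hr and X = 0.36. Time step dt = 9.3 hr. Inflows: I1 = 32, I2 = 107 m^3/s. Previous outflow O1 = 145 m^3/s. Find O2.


Muskingum coefficients:
denom = 2*K*(1-X) + dt = 2*9.1*(1-0.36) + 9.3 = 20.948.
C0 = (dt - 2*K*X)/denom = (9.3 - 2*9.1*0.36)/20.948 = 0.1312.
C1 = (dt + 2*K*X)/denom = (9.3 + 2*9.1*0.36)/20.948 = 0.7567.
C2 = (2*K*(1-X) - dt)/denom = 0.1121.
O2 = C0*I2 + C1*I1 + C2*O1
   = 0.1312*107 + 0.7567*32 + 0.1121*145
   = 54.5 m^3/s.

54.5


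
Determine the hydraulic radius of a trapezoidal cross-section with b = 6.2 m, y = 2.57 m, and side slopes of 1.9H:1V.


For a trapezoidal section with side slope z:
A = (b + z*y)*y = (6.2 + 1.9*2.57)*2.57 = 28.483 m^2.
P = b + 2*y*sqrt(1 + z^2) = 6.2 + 2*2.57*sqrt(1 + 1.9^2) = 17.236 m.
R = A/P = 28.483 / 17.236 = 1.6525 m.

1.6525


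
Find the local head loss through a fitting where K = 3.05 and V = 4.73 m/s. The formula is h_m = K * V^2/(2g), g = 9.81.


Minor loss formula: h_m = K * V^2/(2g).
V^2 = 4.73^2 = 22.3729.
V^2/(2g) = 22.3729 / 19.62 = 1.1403 m.
h_m = 3.05 * 1.1403 = 3.4779 m.

3.4779
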